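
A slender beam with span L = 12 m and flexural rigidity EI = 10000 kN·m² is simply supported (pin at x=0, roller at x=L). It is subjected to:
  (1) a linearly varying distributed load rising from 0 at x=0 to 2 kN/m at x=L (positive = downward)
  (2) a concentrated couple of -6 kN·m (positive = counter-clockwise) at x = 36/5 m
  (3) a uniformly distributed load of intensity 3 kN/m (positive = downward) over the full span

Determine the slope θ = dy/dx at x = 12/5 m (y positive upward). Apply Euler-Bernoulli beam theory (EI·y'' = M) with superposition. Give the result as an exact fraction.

θ(12/5) = -8679/390625 rad

Load 1 — triangular load w₀=2 kN/m (0→w₀ over full span):
  θ_1 = -w₀(7L⁴-30L²x²+15x⁴)/(360LEI) = -2·(7·12⁴-30·12²·(12/5)²+15·(12/5)⁴)/(360·12·10000) = -2184/390625 rad
Load 2 — applied couple M₀=-6 kN·m at a=36/5 m (b=L-a=24/5):
  θ_2 = (M₀x²/(2L)+C₁)/EI  [x≤a] with C₁=M₀(3b²-L²)/(6L)=156/25 = ((-6)·(12/5)²/(2·12)+(156/25))/10000 = 3/6250 rad
Load 3 — uniform load w=3 kN/m over full span:
  θ_3 = -w(L³-6Lx²+4x³)/(24EI) = -3·(12³-6·12·(12/5)²+4·(12/5)³)/(24·10000) = -2673/156250 rad
Superposition: θ = Σ θ_i = -8679/390625 rad ≈ -0.022218 rad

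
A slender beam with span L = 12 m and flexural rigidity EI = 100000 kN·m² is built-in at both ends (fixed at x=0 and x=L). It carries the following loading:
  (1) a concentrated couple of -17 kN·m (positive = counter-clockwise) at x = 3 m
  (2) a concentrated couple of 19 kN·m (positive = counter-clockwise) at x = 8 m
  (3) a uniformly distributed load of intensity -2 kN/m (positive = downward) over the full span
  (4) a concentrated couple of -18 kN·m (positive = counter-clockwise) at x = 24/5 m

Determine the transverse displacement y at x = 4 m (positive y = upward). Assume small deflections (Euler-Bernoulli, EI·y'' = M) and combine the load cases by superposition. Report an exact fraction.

Load 1 — applied couple M₀=-17 kN·m at a=3 m (b=L-a=9):
  y_1 = (R_Ax³/6 - M_Ax²/2 - M₀(x-a)²/2)/EI  [x>a] with R_A=-51/32, M_A=51/16 = ((-51/32)·4³/6 - (51/16)·4²/2 - (-17)·(4-3)²/2)/100000 = -17/50000 m
Load 2 — applied couple M₀=19 kN·m at a=8 m (b=L-a=4):
  y_2 = (R_Ax³/6 - M_Ax²/2)/EI  [x≤a] with R_A=19/9, M_A=19/3 = ((19/9)·4³/6 - (19/3)·4²/2)/100000 = -19/67500 m
Load 3 — uniform load w=-2 kN/m over full span:
  y_3 = -wx²(L-x)²/(24EI) = -(-2)·4²·(12-4)²/(24·100000) = 8/9375 m
Load 4 — applied couple M₀=-18 kN·m at a=24/5 m (b=L-a=36/5):
  y_4 = (R_Ax³/6 - M_Ax²/2)/EI  [x≤a] with R_A=-54/25, M_A=-54/25 = ((-54/25)·4³/6 - (-54/25)·4²/2)/100000 = -9/156250 m
Superposition: y = Σ y_i = 5881/33750000 m ≈ 0.000174 m

y(4) = 5881/33750000 m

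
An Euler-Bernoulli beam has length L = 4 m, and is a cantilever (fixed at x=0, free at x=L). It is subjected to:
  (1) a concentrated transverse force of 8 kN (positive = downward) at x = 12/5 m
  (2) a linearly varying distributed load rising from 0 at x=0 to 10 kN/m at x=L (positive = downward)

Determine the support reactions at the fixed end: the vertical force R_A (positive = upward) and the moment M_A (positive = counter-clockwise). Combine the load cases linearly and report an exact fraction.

R_A = 28 kN, M_A = 1088/15 kN·m

Load 1 — point force P=8 kN at a=12/5 m (b=L-a=8/5):
  R_A = P = 8 kN
  M_A = Pa = 8·(12/5) = 96/5 kN·m
Load 2 — triangular load w₀=10 kN/m (0→w₀ over full span):
  R_A = w₀L/2 = 10·4/2 = 20 kN
  M_A = w₀L²/3 = 10·4²/3 = 160/3 kN·m
Superposition: R_A = 28 kN, M_A = 1088/15 kN·m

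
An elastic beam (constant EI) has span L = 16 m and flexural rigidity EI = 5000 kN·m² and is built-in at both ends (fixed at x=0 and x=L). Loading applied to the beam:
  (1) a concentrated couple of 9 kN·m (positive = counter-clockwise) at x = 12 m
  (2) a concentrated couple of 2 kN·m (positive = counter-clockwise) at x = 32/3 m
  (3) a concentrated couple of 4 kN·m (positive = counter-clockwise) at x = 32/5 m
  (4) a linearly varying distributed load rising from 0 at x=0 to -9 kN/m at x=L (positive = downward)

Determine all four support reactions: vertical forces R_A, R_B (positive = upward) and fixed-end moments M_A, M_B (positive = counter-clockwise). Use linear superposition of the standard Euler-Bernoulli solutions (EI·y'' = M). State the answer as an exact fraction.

R_A = -196229/9600 kN, M_A = -87409/1200 kN·m, R_B = -494971/9600 kN, M_B = 45917/400 kN·m

Load 1 — applied couple M₀=9 kN·m at a=12 m (b=L-a=4):
  R_A = 6M₀ab/L³ = 6·9·12·4/16³ = 81/128 kN
  M_A = M₀b(2a-b)/L² = 9·4·(2·12-4)/16² = 45/16 kN·m
  R_B = -6M₀ab/L³ = -6·9·12·4/16³ = -81/128 kN
  M_B = M₀a(2b-a)/L² = 9·12·(2·4-12)/16² = -27/16 kN·m
Load 2 — applied couple M₀=2 kN·m at a=32/3 m (b=L-a=16/3):
  R_A = 6M₀ab/L³ = 6·2·(32/3)·(16/3)/16³ = 1/6 kN
  M_A = M₀b(2a-b)/L² = 2·(16/3)·(2·(32/3)-(16/3))/16² = 2/3 kN·m
  R_B = -6M₀ab/L³ = -6·2·(32/3)·(16/3)/16³ = -1/6 kN
  M_B = M₀a(2b-a)/L² = 2·(32/3)·(2·(16/3)-(32/3))/16² = 0 kN·m
Load 3 — applied couple M₀=4 kN·m at a=32/5 m (b=L-a=48/5):
  R_A = 6M₀ab/L³ = 6·4·(32/5)·(48/5)/16³ = 9/25 kN
  M_A = M₀b(2a-b)/L² = 4·(48/5)·(2·(32/5)-(48/5))/16² = 12/25 kN·m
  R_B = -6M₀ab/L³ = -6·4·(32/5)·(48/5)/16³ = -9/25 kN
  M_B = M₀a(2b-a)/L² = 4·(32/5)·(2·(48/5)-(32/5))/16² = 32/25 kN·m
Load 4 — triangular load w₀=-9 kN/m (0→w₀ over full span):
  R_A = 3w₀L/20 = 3·(-9)·16/20 = -108/5 kN
  M_A = w₀L²/30 = (-9)·16²/30 = -384/5 kN·m
  R_B = 7w₀L/20 = 7·(-9)·16/20 = -252/5 kN
  M_B = -w₀L²/20 = -(-9)·16²/20 = 576/5 kN·m
Superposition: R_A = -196229/9600 kN, M_A = -87409/1200 kN·m, R_B = -494971/9600 kN, M_B = 45917/400 kN·m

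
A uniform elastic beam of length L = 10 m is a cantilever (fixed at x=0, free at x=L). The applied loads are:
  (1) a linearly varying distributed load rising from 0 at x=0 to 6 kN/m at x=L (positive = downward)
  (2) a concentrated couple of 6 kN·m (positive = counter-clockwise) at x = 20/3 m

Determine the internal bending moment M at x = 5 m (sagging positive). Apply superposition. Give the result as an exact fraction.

Load 1 — triangular load w₀=6 kN/m (0→w₀ over full span):
  M_1 = w₀Lx/2 - w₀L²/3 - w₀x³/(6L) = 6·10·5/2 - 6·10²/3 - 6·5³/(6·10) = -125/2 kN·m
Load 2 — applied couple M₀=6 kN·m at a=20/3 m (b=L-a=10/3):
  M_2 = M₀  [x≤a] = 6 = 6 kN·m
Superposition: M = Σ M_i = -113/2 kN·m ≈ -56.500000 kN·m

M(5) = -113/2 kN·m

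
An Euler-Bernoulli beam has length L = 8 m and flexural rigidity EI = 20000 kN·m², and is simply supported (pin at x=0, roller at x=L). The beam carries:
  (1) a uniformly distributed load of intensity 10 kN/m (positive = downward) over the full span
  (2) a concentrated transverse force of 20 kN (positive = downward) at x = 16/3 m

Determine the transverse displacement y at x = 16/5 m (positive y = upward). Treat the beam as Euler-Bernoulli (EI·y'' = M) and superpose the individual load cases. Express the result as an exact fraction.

Load 1 — uniform load w=10 kN/m over full span:
  y_1 = -wx(L³-2Lx²+x³)/(24EI) = -10·(16/5)·(8³-2·8·(16/5)²+(16/5)³)/(24·20000) = -1984/78125 m
Load 2 — point force P=20 kN at a=16/3 m (b=L-a=8/3):
  y_2 = -Pbx(L²-b²-x²)/(6LEI)  [x≤a] = -20·(8/3)·(16/5)·(8²-(8/3)²-(16/5)²)/(6·8·20000) = -10496/1265625 m
Superposition: y = Σ y_i = -213184/6328125 m ≈ -0.033688 m

y(16/5) = -213184/6328125 m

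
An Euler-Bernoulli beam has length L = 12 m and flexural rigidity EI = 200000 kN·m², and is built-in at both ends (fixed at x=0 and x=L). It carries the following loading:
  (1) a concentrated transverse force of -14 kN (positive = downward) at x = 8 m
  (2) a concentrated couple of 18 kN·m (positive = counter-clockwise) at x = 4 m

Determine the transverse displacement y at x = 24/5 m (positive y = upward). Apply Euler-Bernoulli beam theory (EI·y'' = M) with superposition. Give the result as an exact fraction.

Load 1 — point force P=-14 kN at a=8 m (b=L-a=4):
  y_1 = -Pb²x²(3aL-(3a+b)x)/(6L³EI)  [x≤a] = -(-14)·4²·(24/5)²·(3·8·12-(3·8+4)·(24/5))/(6·12³·200000) = 448/1171875 m
Load 2 — applied couple M₀=18 kN·m at a=4 m (b=L-a=8):
  y_2 = (R_Ax³/6 - M_Ax²/2 - M₀(x-a)²/2)/EI  [x>a] with R_A=2, M_A=0 = (2·(24/5)³/6 - 0·(24/5)²/2 - 18·((24/5)-4)²/2)/200000 = 243/1562500 m
Superposition: y = Σ y_i = 2521/4687500 m ≈ 0.000538 m

y(24/5) = 2521/4687500 m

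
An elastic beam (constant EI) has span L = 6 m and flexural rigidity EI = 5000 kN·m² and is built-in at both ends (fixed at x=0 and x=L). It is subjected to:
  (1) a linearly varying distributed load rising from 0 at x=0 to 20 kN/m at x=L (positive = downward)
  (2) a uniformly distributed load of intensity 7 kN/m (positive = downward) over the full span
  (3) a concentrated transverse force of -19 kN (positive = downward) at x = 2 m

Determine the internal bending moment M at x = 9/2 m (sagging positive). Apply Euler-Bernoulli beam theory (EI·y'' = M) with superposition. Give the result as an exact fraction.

M(9/2) = 181/18 kN·m

Load 1 — triangular load w₀=20 kN/m (0→w₀ over full span):
  M_1 = 3w₀Lx/20 - w₀L²/30 - w₀x³/(6L) = 3·20·6·(9/2)/20 - 20·6²/30 - 20·(9/2)³/(6·6) = 51/8 kN·m
Load 2 — uniform load w=7 kN/m over full span:
  M_2 = wLx/2 - wL²/12 - wx²/2 = 7·6·(9/2)/2 - 7·6²/12 - 7·(9/2)²/2 = 21/8 kN·m
Load 3 — point force P=-19 kN at a=2 m (b=L-a=4):
  M_3 = Pa²(a+3b)(L-x)/L³ - Pa²b/L²  [x>a] = (-19)·2²·(2+3·4)·(6-(9/2))/6³ - (-19)·2²·4/6² = 19/18 kN·m
Superposition: M = Σ M_i = 181/18 kN·m ≈ 10.055556 kN·m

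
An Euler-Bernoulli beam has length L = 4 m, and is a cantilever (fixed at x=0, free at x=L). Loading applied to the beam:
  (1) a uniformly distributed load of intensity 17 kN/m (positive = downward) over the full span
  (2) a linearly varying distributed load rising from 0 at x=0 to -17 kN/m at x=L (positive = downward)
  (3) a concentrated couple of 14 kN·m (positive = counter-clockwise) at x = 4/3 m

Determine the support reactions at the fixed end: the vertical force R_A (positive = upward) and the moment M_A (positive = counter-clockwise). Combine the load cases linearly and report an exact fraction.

R_A = 34 kN, M_A = 94/3 kN·m

Load 1 — uniform load w=17 kN/m over full span:
  R_A = wL = 17·4 = 68 kN
  M_A = wL²/2 = 17·4²/2 = 136 kN·m
Load 2 — triangular load w₀=-17 kN/m (0→w₀ over full span):
  R_A = w₀L/2 = (-17)·4/2 = -34 kN
  M_A = w₀L²/3 = (-17)·4²/3 = -272/3 kN·m
Load 3 — applied couple M₀=14 kN·m at a=4/3 m (b=L-a=8/3):
  R_A = 0 kN
  M_A = -M₀ = -14 kN·m
Superposition: R_A = 34 kN, M_A = 94/3 kN·m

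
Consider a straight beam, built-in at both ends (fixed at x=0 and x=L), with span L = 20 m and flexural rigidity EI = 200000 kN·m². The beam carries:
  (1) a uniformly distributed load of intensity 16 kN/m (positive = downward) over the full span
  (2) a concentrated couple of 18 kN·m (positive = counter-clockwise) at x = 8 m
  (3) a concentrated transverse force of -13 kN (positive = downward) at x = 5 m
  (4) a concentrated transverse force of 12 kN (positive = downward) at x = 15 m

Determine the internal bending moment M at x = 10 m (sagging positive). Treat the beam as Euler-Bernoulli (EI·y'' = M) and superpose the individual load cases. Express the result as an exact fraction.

Load 1 — uniform load w=16 kN/m over full span:
  M_1 = wLx/2 - wL²/12 - wx²/2 = 16·20·10/2 - 16·20²/12 - 16·10²/2 = 800/3 kN·m
Load 2 — applied couple M₀=18 kN·m at a=8 m (b=L-a=12):
  M_2 = R_Ax - M_A - M₀  [x>a] with R_A=162/125, M_A=54/25 = (162/125)·10 - (54/25) - 18 = -36/5 kN·m
Load 3 — point force P=-13 kN at a=5 m (b=L-a=15):
  M_3 = Pa²(a+3b)(L-x)/L³ - Pa²b/L²  [x>a] = (-13)·5²·(5+3·15)·(20-10)/20³ - (-13)·5²·15/20² = -65/8 kN·m
Load 4 — point force P=12 kN at a=15 m (b=L-a=5):
  M_4 = Pb²(3a+b)x/L³ - Pab²/L²  [x≤a] = 12·5²·(3·15+5)·10/20³ - 12·15·5²/20² = 15/2 kN·m
Superposition: M = Σ M_i = 31061/120 kN·m ≈ 258.841667 kN·m

M(10) = 31061/120 kN·m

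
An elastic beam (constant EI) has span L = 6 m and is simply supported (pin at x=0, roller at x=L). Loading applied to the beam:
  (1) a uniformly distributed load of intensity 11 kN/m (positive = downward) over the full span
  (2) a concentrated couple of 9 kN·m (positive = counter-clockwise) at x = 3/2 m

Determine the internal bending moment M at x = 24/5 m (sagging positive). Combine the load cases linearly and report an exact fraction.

M(24/5) = 747/25 kN·m

Load 1 — uniform load w=11 kN/m over full span:
  M_1 = wx(L-x)/2 = 11·(24/5)·(6-(24/5))/2 = 792/25 kN·m
Load 2 — applied couple M₀=9 kN·m at a=3/2 m (b=L-a=9/2):
  M_2 = M₀x/L - M₀  [x>a] = 9·(24/5)/6 - 9 = -9/5 kN·m
Superposition: M = Σ M_i = 747/25 kN·m ≈ 29.880000 kN·m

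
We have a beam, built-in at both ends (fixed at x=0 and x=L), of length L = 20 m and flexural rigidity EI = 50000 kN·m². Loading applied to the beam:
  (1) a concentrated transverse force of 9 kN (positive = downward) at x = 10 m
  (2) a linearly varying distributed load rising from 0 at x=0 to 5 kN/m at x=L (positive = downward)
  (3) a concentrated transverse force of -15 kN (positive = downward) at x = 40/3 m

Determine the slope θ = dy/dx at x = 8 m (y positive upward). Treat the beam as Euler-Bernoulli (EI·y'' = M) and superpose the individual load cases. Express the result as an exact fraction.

θ(8) = -59/37500 rad

Load 1 — point force P=9 kN at a=10 m (b=L-a=10):
  θ_1 = -Pb²x(2aL-(3a+b)x)/(2L³EI)  [x≤a] = -9·10²·8·(2·10·20-(3·10+10)·8)/(2·20³·50000) = -9/12500 rad
Load 2 — triangular load w₀=5 kN/m (0→w₀ over full span):
  θ_2 = -w₀(2x(L-x)(L-2x)(x+2L)+x²(L-x)²)/(120LEI) = -5·(2·8·(20-8)·(20-2·8)·(8+2·20)+8²·(20-8)²)/(120·20·50000) = -6/3125 rad
Load 3 — point force P=-15 kN at a=40/3 m (b=L-a=20/3):
  θ_3 = -Pb²x(2aL-(3a+b)x)/(2L³EI)  [x≤a] = -(-15)·(20/3)²·8·(2·(40/3)·20-(3·(40/3)+(20/3))·8)/(2·20³·50000) = 2/1875 rad
Superposition: θ = Σ θ_i = -59/37500 rad ≈ -0.001573 rad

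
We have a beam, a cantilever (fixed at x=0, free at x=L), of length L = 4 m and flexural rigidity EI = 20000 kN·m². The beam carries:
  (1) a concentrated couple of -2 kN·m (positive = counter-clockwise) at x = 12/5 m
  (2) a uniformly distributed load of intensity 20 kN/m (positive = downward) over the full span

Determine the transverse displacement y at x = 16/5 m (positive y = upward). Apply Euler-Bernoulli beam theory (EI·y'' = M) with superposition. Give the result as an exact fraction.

Load 1 — applied couple M₀=-2 kN·m at a=12/5 m (b=L-a=8/5):
  y_1 = M₀a(2x-a)/(2EI)  [x>a] = (-2)·(12/5)·(2·(16/5)-(12/5))/(2·20000) = -3/6250 m
Load 2 — uniform load w=20 kN/m over full span:
  y_2 = -wx²(x²-4Lx+6L²)/(24EI) = -20·(16/5)²·((16/5)²-4·4·(16/5)+6·4²)/(24·20000) = -5504/234375 m
Superposition: y = Σ y_i = -11233/468750 m ≈ -0.023964 m

y(16/5) = -11233/468750 m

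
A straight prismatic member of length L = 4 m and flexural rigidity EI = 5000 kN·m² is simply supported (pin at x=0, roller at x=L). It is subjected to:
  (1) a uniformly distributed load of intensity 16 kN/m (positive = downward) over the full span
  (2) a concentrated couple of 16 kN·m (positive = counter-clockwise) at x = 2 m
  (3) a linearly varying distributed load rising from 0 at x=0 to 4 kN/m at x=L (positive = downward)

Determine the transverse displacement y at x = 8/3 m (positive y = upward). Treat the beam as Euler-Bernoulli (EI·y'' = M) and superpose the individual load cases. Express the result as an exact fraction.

Load 1 — uniform load w=16 kN/m over full span:
  y_1 = -wx(L³-2Lx²+x³)/(24EI) = -16·(8/3)·(4³-2·4·(8/3)²+(8/3)³)/(24·5000) = -1408/151875 m
Load 2 — applied couple M₀=16 kN·m at a=2 m (b=L-a=2):
  y_2 = (M₀x³/(6L)-M₀(x-a)²/2+C₁x)/EI  [x>a] with C₁=M₀(3b²-L²)/(6L)=-8/3 = (16·(8/3)³/(6·4)-16·((8/3)-2)²/2+(-8/3)·(8/3))/5000 = 4/10125 m
Load 3 — triangular load w₀=4 kN/m (0→w₀ over full span):
  y_3 = -w₀x(7L⁴-10L²x²+3x⁴)/(360LEI) = -4·(8/3)·(7·4⁴-10·4²·(8/3)²+3·(8/3)⁴)/(360·4·5000) = -544/455625 m
Superposition: y = Σ y_i = -4588/455625 m ≈ -0.010070 m

y(8/3) = -4588/455625 m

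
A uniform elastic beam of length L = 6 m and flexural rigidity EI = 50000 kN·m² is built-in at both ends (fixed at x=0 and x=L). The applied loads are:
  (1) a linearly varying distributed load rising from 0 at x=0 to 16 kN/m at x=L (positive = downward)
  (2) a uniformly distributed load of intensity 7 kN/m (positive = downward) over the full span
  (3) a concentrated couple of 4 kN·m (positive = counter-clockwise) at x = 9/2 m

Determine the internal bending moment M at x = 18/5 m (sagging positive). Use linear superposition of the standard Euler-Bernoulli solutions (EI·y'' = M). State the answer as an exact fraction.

M(18/5) = 11297/500 kN·m

Load 1 — triangular load w₀=16 kN/m (0→w₀ over full span):
  M_1 = 3w₀Lx/20 - w₀L²/30 - w₀x³/(6L) = 3·16·6·(18/5)/20 - 16·6²/30 - 16·(18/5)³/(6·6) = 1488/125 kN·m
Load 2 — uniform load w=7 kN/m over full span:
  M_2 = wLx/2 - wL²/12 - wx²/2 = 7·6·(18/5)/2 - 7·6²/12 - 7·(18/5)²/2 = 231/25 kN·m
Load 3 — applied couple M₀=4 kN·m at a=9/2 m (b=L-a=3/2):
  M_3 = R_Ax - M_A  [x≤a] with R_A=3/4, M_A=5/4 = (3/4)·(18/5) - (5/4) = 29/20 kN·m
Superposition: M = Σ M_i = 11297/500 kN·m ≈ 22.594000 kN·m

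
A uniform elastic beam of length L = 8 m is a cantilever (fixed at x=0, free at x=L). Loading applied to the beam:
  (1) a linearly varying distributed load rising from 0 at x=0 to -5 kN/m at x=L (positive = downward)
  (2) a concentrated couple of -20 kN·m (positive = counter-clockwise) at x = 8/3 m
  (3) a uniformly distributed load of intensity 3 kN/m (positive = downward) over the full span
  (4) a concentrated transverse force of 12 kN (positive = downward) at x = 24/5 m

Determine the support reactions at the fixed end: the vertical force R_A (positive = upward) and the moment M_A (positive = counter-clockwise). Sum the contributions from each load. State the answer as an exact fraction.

R_A = 16 kN, M_A = 1004/15 kN·m

Load 1 — triangular load w₀=-5 kN/m (0→w₀ over full span):
  R_A = w₀L/2 = (-5)·8/2 = -20 kN
  M_A = w₀L²/3 = (-5)·8²/3 = -320/3 kN·m
Load 2 — applied couple M₀=-20 kN·m at a=8/3 m (b=L-a=16/3):
  R_A = 0 kN
  M_A = -M₀ = -(-20) = 20 kN·m
Load 3 — uniform load w=3 kN/m over full span:
  R_A = wL = 3·8 = 24 kN
  M_A = wL²/2 = 3·8²/2 = 96 kN·m
Load 4 — point force P=12 kN at a=24/5 m (b=L-a=16/5):
  R_A = P = 12 kN
  M_A = Pa = 12·(24/5) = 288/5 kN·m
Superposition: R_A = 16 kN, M_A = 1004/15 kN·m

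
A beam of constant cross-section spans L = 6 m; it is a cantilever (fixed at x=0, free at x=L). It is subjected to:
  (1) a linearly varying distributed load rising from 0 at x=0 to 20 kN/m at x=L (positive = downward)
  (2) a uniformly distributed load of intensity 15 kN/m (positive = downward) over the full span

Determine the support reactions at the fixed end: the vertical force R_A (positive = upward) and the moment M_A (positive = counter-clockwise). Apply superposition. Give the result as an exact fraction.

R_A = 150 kN, M_A = 510 kN·m

Load 1 — triangular load w₀=20 kN/m (0→w₀ over full span):
  R_A = w₀L/2 = 20·6/2 = 60 kN
  M_A = w₀L²/3 = 20·6²/3 = 240 kN·m
Load 2 — uniform load w=15 kN/m over full span:
  R_A = wL = 15·6 = 90 kN
  M_A = wL²/2 = 15·6²/2 = 270 kN·m
Superposition: R_A = 150 kN, M_A = 510 kN·m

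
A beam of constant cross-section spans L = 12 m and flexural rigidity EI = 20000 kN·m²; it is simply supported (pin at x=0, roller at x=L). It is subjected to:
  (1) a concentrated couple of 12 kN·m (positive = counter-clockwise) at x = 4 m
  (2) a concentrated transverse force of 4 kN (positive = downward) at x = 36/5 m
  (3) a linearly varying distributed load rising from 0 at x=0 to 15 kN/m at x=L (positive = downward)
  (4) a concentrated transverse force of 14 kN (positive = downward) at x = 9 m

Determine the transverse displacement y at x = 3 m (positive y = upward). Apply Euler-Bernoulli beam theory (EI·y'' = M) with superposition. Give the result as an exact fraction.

y(3) = -6644397/80000000 m

Load 1 — applied couple M₀=12 kN·m at a=4 m (b=L-a=8):
  y_1 = (M₀x³/(6L)+C₁x)/EI  [x≤a] with C₁=M₀(3b²-L²)/(6L)=8 = (12·3³/(6·12)+8·3)/20000 = 57/40000 m
Load 2 — point force P=4 kN at a=36/5 m (b=L-a=24/5):
  y_2 = -Pbx(L²-b²-x²)/(6LEI)  [x≤a] = -4·(24/5)·3·(12²-(24/5)²-3²)/(6·12·20000) = -2799/625000 m
Load 3 — triangular load w₀=15 kN/m (0→w₀ over full span):
  y_3 = -w₀x(7L⁴-10L²x²+3x⁴)/(360LEI) = -15·3·(7·12⁴-10·12²·3²+3·3⁴)/(360·12·20000) = -8829/128000 m
Load 4 — point force P=14 kN at a=9 m (b=L-a=3):
  y_4 = -Pbx(L²-b²-x²)/(6LEI)  [x≤a] = -14·3·3·(12²-3²-3²)/(6·12·20000) = -441/40000 m
Superposition: y = Σ y_i = -6644397/80000000 m ≈ -0.083055 m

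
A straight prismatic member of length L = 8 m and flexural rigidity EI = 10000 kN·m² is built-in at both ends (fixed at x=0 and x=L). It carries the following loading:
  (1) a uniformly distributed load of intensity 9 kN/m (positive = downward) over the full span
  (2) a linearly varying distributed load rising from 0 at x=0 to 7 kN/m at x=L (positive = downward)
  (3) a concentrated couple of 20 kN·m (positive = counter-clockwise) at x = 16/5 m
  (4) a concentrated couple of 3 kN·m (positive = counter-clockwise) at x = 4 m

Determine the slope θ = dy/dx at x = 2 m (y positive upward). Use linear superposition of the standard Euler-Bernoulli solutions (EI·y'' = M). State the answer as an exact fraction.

Load 1 — uniform load w=9 kN/m over full span:
  θ_1 = -wx(L-x)(L-2x)/(12EI) = -9·2·(8-2)·(8-2·2)/(12·10000) = -9/2500 rad
Load 2 — triangular load w₀=7 kN/m (0→w₀ over full span):
  θ_2 = -w₀(2x(L-x)(L-2x)(x+2L)+x²(L-x)²)/(120LEI) = -7·(2·2·(8-2)·(8-2·2)·(2+2·8)+2²·(8-2)²)/(120·8·10000) = -273/200000 rad
Load 3 — applied couple M₀=20 kN·m at a=16/5 m (b=L-a=24/5):
  θ_3 = (R_Ax²/2 - M_Ax)/EI  [x≤a] with R_A=18/5, M_A=12/5 = ((18/5)·2²/2 - (12/5)·2)/10000 = 3/12500 rad
Load 4 — applied couple M₀=3 kN·m at a=4 m (b=L-a=4):
  θ_4 = (R_Ax²/2 - M_Ax)/EI  [x≤a] with R_A=9/16, M_A=3/4 = ((9/16)·2²/2 - (3/4)·2)/10000 = -3/80000 rad
Superposition: θ = Σ θ_i = -381/80000 rad ≈ -0.004763 rad

θ(2) = -381/80000 rad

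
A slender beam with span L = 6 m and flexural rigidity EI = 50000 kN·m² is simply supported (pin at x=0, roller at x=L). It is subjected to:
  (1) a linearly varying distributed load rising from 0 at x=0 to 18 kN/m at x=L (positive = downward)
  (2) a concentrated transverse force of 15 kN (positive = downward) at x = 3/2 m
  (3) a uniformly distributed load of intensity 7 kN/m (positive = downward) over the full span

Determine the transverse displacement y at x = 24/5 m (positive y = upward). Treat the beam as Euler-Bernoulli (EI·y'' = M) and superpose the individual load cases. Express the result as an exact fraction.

Load 1 — triangular load w₀=18 kN/m (0→w₀ over full span):
  y_1 = -w₀x(7L⁴-10L²x²+3x⁴)/(360LEI) = -18·(24/5)·(7·6⁴-10·6²·(24/5)²+3·(24/5)⁴)/(360·6·50000) = -92583/48828125 m
Load 2 — point force P=15 kN at a=3/2 m (b=L-a=9/2):
  y_2 = -Pa(L-x)(2Lx-a²-x²)/(6LEI)  [x>a] = -15·(3/2)·(6-(24/5))·(2·6·(24/5)-(3/2)²-(24/5)²)/(6·6·50000) = -9693/20000000 m
Load 3 — uniform load w=7 kN/m over full span:
  y_3 = -wx(L³-2Lx²+x³)/(24EI) = -7·(24/5)·(6³-2·6·(24/5)²+(24/5)³)/(24·50000) = -5481/3906250 m
Superposition: y = Σ y_i = -47298573/12500000000 m ≈ -0.003784 m

y(24/5) = -47298573/12500000000 m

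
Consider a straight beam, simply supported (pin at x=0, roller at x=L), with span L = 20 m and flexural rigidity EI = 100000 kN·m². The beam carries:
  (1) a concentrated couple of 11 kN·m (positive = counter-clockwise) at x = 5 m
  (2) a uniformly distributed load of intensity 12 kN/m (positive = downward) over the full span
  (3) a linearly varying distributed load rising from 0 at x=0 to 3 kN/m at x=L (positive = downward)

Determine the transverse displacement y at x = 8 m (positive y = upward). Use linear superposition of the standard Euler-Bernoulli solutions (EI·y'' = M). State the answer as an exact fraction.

Load 1 — applied couple M₀=11 kN·m at a=5 m (b=L-a=15):
  y_1 = (M₀x³/(6L)-M₀(x-a)²/2+C₁x)/EI  [x>a] with C₁=M₀(3b²-L²)/(6L)=605/24 = (11·8³/(6·20)-11·(8-5)²/2+(605/24)·8)/100000 = 1991/1000000 m
Load 2 — uniform load w=12 kN/m over full span:
  y_2 = -wx(L³-2Lx²+x³)/(24EI) = -12·8·(20³-2·20·8²+8³)/(24·100000) = -744/3125 m
Load 3 — triangular load w₀=3 kN/m (0→w₀ over full span):
  y_3 = -w₀x(7L⁴-10L²x²+3x⁴)/(360LEI) = -3·8·(7·20⁴-10·20²·8²+3·8⁴)/(360·20·100000) = -2282/78125 m
Superposition: y = Σ y_i = -1326493/5000000 m ≈ -0.265299 m

y(8) = -1326493/5000000 m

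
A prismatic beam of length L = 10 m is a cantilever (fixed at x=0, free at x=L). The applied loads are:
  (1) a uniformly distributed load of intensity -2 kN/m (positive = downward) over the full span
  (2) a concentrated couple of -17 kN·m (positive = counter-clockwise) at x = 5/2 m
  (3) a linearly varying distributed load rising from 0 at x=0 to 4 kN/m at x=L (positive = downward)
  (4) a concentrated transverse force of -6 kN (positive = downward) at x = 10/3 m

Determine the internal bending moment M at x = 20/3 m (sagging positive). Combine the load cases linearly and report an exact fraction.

M(20/3) = -700/81 kN·m

Load 1 — uniform load w=-2 kN/m over full span:
  M_1 = -w(L-x)²/2 = -(-2)·(10-(20/3))²/2 = 100/9 kN·m
Load 2 — applied couple M₀=-17 kN·m at a=5/2 m (b=L-a=15/2):
  M_2 = 0  [x>a] = 0 kN·m
Load 3 — triangular load w₀=4 kN/m (0→w₀ over full span):
  M_3 = w₀Lx/2 - w₀L²/3 - w₀x³/(6L) = 4·10·(20/3)/2 - 4·10²/3 - 4·(20/3)³/(6·10) = -1600/81 kN·m
Load 4 — point force P=-6 kN at a=10/3 m (b=L-a=20/3):
  M_4 = 0  [x>a] = 0 kN·m
Superposition: M = Σ M_i = -700/81 kN·m ≈ -8.641975 kN·m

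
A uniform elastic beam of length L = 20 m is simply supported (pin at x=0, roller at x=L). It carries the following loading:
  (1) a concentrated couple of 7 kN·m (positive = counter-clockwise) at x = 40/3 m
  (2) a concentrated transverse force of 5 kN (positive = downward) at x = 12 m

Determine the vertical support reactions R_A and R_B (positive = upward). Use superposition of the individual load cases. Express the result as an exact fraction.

R_A = 47/20 kN, R_B = 53/20 kN

Load 1 — applied couple M₀=7 kN·m at a=40/3 m (b=L-a=20/3):
  R_A = M₀/L = 7/20 kN
  R_B = -M₀/L = -7/20 kN
Load 2 — point force P=5 kN at a=12 m (b=L-a=8):
  R_A = Pb/L = 5·8/20 = 2 kN
  R_B = Pa/L = 5·12/20 = 3 kN
Superposition: R_A = 47/20 kN, R_B = 53/20 kN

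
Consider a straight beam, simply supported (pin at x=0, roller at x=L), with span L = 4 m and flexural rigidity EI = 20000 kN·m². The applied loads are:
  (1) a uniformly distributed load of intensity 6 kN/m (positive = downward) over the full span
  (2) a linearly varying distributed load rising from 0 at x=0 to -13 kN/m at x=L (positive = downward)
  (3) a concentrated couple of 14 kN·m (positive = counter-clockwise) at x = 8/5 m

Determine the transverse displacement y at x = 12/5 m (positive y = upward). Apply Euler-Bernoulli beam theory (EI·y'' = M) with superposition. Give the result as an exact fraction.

Load 1 — uniform load w=6 kN/m over full span:
  y_1 = -wx(L³-2Lx²+x³)/(24EI) = -6·(12/5)·(4³-2·4·(12/5)²+(12/5)³)/(24·20000) = -372/390625 m
Load 2 — triangular load w₀=-13 kN/m (0→w₀ over full span):
  y_2 = -w₀x(7L⁴-10L²x²+3x⁴)/(360LEI) = -(-13)·(12/5)·(7·4⁴-10·4²·(12/5)²+3·(12/5)⁴)/(360·4·20000) = 30784/29296875 m
Load 3 — applied couple M₀=14 kN·m at a=8/5 m (b=L-a=12/5):
  y_3 = (M₀x³/(6L)-M₀(x-a)²/2+C₁x)/EI  [x>a] with C₁=M₀(3b²-L²)/(6L)=56/75 = (14·(12/5)³/(6·4)-14·((12/5)-(8/5))²/2+(56/75)·(12/5))/20000 = 21/78125 m
Superposition: y = Σ y_i = 10759/29296875 m ≈ 0.000367 m

y(12/5) = 10759/29296875 m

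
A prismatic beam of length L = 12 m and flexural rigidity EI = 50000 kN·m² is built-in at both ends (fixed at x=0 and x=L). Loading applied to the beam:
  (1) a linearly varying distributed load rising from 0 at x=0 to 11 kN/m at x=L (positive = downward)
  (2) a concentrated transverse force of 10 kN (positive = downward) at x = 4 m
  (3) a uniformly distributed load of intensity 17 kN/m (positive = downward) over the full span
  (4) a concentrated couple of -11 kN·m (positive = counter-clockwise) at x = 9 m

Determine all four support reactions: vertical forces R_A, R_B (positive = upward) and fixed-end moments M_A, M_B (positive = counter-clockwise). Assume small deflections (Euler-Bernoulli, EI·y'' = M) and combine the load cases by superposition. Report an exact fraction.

Load 1 — triangular load w₀=11 kN/m (0→w₀ over full span):
  R_A = 3w₀L/20 = 3·11·12/20 = 99/5 kN
  M_A = w₀L²/30 = 11·12²/30 = 264/5 kN·m
  R_B = 7w₀L/20 = 7·11·12/20 = 231/5 kN
  M_B = -w₀L²/20 = -11·12²/20 = -396/5 kN·m
Load 2 — point force P=10 kN at a=4 m (b=L-a=8):
  R_A = Pb²(3a+b)/L³ = 10·8²·(3·4+8)/12³ = 200/27 kN
  M_A = Pab²/L² = 10·4·8²/12² = 160/9 kN·m
  R_B = Pa²(a+3b)/L³ = 10·4²·(4+3·8)/12³ = 70/27 kN
  M_B = -Pa²b/L² = -10·4²·8/12² = -80/9 kN·m
Load 3 — uniform load w=17 kN/m over full span:
  R_A = wL/2 = 17·12/2 = 102 kN
  M_A = wL²/12 = 17·12²/12 = 204 kN·m
  R_B = wL/2 = 17·12/2 = 102 kN
  M_B = -wL²/12 = -17·12²/12 = -204 kN·m
Load 4 — applied couple M₀=-11 kN·m at a=9 m (b=L-a=3):
  R_A = 6M₀ab/L³ = 6·(-11)·9·3/12³ = -33/32 kN
  M_A = M₀b(2a-b)/L² = (-11)·3·(2·9-3)/12² = -55/16 kN·m
  R_B = -6M₀ab/L³ = -6·(-11)·9·3/12³ = 33/32 kN
  M_B = M₀a(2b-a)/L² = (-11)·9·(2·3-9)/12² = 33/16 kN·m
Superposition: R_A = 553721/4320 kN, M_A = 195221/720 kN·m, R_B = 655879/4320 kN, M_B = -208819/720 kN·m

R_A = 553721/4320 kN, M_A = 195221/720 kN·m, R_B = 655879/4320 kN, M_B = -208819/720 kN·m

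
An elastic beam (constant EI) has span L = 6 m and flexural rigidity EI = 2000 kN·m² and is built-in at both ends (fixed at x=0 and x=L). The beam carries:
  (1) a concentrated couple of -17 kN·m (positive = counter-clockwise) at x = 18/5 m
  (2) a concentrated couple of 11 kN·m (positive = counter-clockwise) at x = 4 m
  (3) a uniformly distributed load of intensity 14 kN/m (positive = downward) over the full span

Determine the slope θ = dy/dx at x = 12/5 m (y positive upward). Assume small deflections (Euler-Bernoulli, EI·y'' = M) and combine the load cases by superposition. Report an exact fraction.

Load 1 — applied couple M₀=-17 kN·m at a=18/5 m (b=L-a=12/5):
  θ_1 = (R_Ax²/2 - M_Ax)/EI  [x≤a] with R_A=-102/25, M_A=-136/25 = ((-102/25)·(12/5)²/2 - (-136/25)·(12/5))/2000 = 51/78125 rad
Load 2 — applied couple M₀=11 kN·m at a=4 m (b=L-a=2):
  θ_2 = (R_Ax²/2 - M_Ax)/EI  [x≤a] with R_A=22/9, M_A=11/3 = ((22/9)·(12/5)²/2 - (11/3)·(12/5))/2000 = -11/12500 rad
Load 3 — uniform load w=14 kN/m over full span:
  θ_3 = -wx(L-x)(L-2x)/(12EI) = -14·(12/5)·(6-(12/5))·(6-2·(12/5))/(12·2000) = -189/31250 rad
Superposition: θ = Σ θ_i = -1961/312500 rad ≈ -0.006275 rad

θ(12/5) = -1961/312500 rad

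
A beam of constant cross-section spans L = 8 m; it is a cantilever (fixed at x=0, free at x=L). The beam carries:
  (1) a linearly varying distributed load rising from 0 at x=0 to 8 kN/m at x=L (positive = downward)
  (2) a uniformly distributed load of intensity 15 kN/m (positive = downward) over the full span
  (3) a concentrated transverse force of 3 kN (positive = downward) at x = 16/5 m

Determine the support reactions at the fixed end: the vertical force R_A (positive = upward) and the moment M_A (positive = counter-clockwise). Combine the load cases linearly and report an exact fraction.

R_A = 155 kN, M_A = 9904/15 kN·m

Load 1 — triangular load w₀=8 kN/m (0→w₀ over full span):
  R_A = w₀L/2 = 8·8/2 = 32 kN
  M_A = w₀L²/3 = 8·8²/3 = 512/3 kN·m
Load 2 — uniform load w=15 kN/m over full span:
  R_A = wL = 15·8 = 120 kN
  M_A = wL²/2 = 15·8²/2 = 480 kN·m
Load 3 — point force P=3 kN at a=16/5 m (b=L-a=24/5):
  R_A = P = 3 kN
  M_A = Pa = 3·(16/5) = 48/5 kN·m
Superposition: R_A = 155 kN, M_A = 9904/15 kN·m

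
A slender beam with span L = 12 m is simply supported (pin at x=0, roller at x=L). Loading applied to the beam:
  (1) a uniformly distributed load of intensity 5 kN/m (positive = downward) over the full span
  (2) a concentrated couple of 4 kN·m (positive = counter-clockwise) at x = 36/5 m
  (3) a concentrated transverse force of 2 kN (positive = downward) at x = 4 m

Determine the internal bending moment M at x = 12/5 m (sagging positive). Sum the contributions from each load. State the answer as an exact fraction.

Load 1 — uniform load w=5 kN/m over full span:
  M_1 = wx(L-x)/2 = 5·(12/5)·(12-(12/5))/2 = 288/5 kN·m
Load 2 — applied couple M₀=4 kN·m at a=36/5 m (b=L-a=24/5):
  M_2 = M₀x/L  [x≤a] = 4·(12/5)/12 = 4/5 kN·m
Load 3 — point force P=2 kN at a=4 m (b=L-a=8):
  M_3 = Pbx/L  [x≤a] = 2·8·(12/5)/12 = 16/5 kN·m
Superposition: M = Σ M_i = 308/5 kN·m ≈ 61.600000 kN·m

M(12/5) = 308/5 kN·m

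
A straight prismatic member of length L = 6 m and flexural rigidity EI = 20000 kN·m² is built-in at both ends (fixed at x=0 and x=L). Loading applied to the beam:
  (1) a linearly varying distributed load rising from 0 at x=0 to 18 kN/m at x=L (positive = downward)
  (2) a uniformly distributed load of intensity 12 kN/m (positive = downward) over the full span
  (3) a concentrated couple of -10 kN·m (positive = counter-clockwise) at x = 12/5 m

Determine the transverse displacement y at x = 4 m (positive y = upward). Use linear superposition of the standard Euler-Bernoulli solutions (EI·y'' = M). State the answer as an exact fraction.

Load 1 — triangular load w₀=18 kN/m (0→w₀ over full span):
  y_1 = -w₀x²(L-x)²(x+2L)/(120LEI) = -18·4²·(6-4)²·(4+2·6)/(120·6·20000) = -4/3125 m
Load 2 — uniform load w=12 kN/m over full span:
  y_2 = -wx²(L-x)²/(24EI) = -12·4²·(6-4)²/(24·20000) = -1/625 m
Load 3 — applied couple M₀=-10 kN·m at a=12/5 m (b=L-a=18/5):
  y_3 = (R_Ax³/6 - M_Ax²/2 - M₀(x-a)²/2)/EI  [x>a] with R_A=-12/5, M_A=-6/5 = ((-12/5)·4³/6 - (-6/5)·4²/2 - (-10)·(4-(12/5))²/2)/20000 = -1/6250 m
Superposition: y = Σ y_i = -19/6250 m ≈ -0.003040 m

y(4) = -19/6250 m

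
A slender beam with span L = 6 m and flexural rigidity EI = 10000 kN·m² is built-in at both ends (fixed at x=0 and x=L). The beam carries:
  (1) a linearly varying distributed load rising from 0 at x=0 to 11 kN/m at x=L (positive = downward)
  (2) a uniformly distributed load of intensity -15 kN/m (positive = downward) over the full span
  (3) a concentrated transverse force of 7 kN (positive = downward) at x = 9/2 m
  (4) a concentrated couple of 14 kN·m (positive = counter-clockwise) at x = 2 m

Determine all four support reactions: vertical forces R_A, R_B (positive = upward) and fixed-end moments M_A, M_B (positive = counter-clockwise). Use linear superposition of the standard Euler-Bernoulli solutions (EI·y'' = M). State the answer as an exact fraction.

R_A = -44489/1440 kN, M_A = -4773/160 kN·m, R_B = -27511/1440 kN, M_B = 11501/480 kN·m

Load 1 — triangular load w₀=11 kN/m (0→w₀ over full span):
  R_A = 3w₀L/20 = 3·11·6/20 = 99/10 kN
  M_A = w₀L²/30 = 11·6²/30 = 66/5 kN·m
  R_B = 7w₀L/20 = 7·11·6/20 = 231/10 kN
  M_B = -w₀L²/20 = -11·6²/20 = -99/5 kN·m
Load 2 — uniform load w=-15 kN/m over full span:
  R_A = wL/2 = (-15)·6/2 = -45 kN
  M_A = wL²/12 = (-15)·6²/12 = -45 kN·m
  R_B = wL/2 = (-15)·6/2 = -45 kN
  M_B = -wL²/12 = -(-15)·6²/12 = 45 kN·m
Load 3 — point force P=7 kN at a=9/2 m (b=L-a=3/2):
  R_A = Pb²(3a+b)/L³ = 7·(3/2)²·(3·(9/2)+(3/2))/6³ = 35/32 kN
  M_A = Pab²/L² = 7·(9/2)·(3/2)²/6² = 63/32 kN·m
  R_B = Pa²(a+3b)/L³ = 7·(9/2)²·((9/2)+3·(3/2))/6³ = 189/32 kN
  M_B = -Pa²b/L² = -7·(9/2)²·(3/2)/6² = -189/32 kN·m
Load 4 — applied couple M₀=14 kN·m at a=2 m (b=L-a=4):
  R_A = 6M₀ab/L³ = 6·14·2·4/6³ = 28/9 kN
  M_A = M₀b(2a-b)/L² = 14·4·(2·2-4)/6² = 0 kN·m
  R_B = -6M₀ab/L³ = -6·14·2·4/6³ = -28/9 kN
  M_B = M₀a(2b-a)/L² = 14·2·(2·4-2)/6² = 14/3 kN·m
Superposition: R_A = -44489/1440 kN, M_A = -4773/160 kN·m, R_B = -27511/1440 kN, M_B = 11501/480 kN·m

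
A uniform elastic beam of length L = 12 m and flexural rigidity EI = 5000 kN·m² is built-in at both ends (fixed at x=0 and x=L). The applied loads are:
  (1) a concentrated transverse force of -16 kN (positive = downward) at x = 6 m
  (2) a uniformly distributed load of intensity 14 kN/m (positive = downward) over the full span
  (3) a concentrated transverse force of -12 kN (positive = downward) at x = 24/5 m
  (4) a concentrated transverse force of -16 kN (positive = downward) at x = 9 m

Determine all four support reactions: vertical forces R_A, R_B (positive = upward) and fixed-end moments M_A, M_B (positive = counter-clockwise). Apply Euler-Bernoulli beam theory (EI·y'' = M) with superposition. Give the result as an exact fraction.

Load 1 — point force P=-16 kN at a=6 m (b=L-a=6):
  R_A = Pb²(3a+b)/L³ = (-16)·6²·(3·6+6)/12³ = -8 kN
  M_A = Pab²/L² = (-16)·6·6²/12² = -24 kN·m
  R_B = Pa²(a+3b)/L³ = (-16)·6²·(6+3·6)/12³ = -8 kN
  M_B = -Pa²b/L² = -(-16)·6²·6/12² = 24 kN·m
Load 2 — uniform load w=14 kN/m over full span:
  R_A = wL/2 = 14·12/2 = 84 kN
  M_A = wL²/12 = 14·12²/12 = 168 kN·m
  R_B = wL/2 = 14·12/2 = 84 kN
  M_B = -wL²/12 = -14·12²/12 = -168 kN·m
Load 3 — point force P=-12 kN at a=24/5 m (b=L-a=36/5):
  R_A = Pb²(3a+b)/L³ = (-12)·(36/5)²·(3·(24/5)+(36/5))/12³ = -972/125 kN
  M_A = Pab²/L² = (-12)·(24/5)·(36/5)²/12² = -2592/125 kN·m
  R_B = Pa²(a+3b)/L³ = (-12)·(24/5)²·((24/5)+3·(36/5))/12³ = -528/125 kN
  M_B = -Pa²b/L² = -(-12)·(24/5)²·(36/5)/12² = 1728/125 kN·m
Load 4 — point force P=-16 kN at a=9 m (b=L-a=3):
  R_A = Pb²(3a+b)/L³ = (-16)·3²·(3·9+3)/12³ = -5/2 kN
  M_A = Pab²/L² = (-16)·9·3²/12² = -9 kN·m
  R_B = Pa²(a+3b)/L³ = (-16)·9²·(9+3·3)/12³ = -27/2 kN
  M_B = -Pa²b/L² = -(-16)·9²·3/12² = 27 kN·m
Superposition: R_A = 16431/250 kN, M_A = 14283/125 kN·m, R_B = 14569/250 kN, M_B = -12897/125 kN·m

R_A = 16431/250 kN, M_A = 14283/125 kN·m, R_B = 14569/250 kN, M_B = -12897/125 kN·m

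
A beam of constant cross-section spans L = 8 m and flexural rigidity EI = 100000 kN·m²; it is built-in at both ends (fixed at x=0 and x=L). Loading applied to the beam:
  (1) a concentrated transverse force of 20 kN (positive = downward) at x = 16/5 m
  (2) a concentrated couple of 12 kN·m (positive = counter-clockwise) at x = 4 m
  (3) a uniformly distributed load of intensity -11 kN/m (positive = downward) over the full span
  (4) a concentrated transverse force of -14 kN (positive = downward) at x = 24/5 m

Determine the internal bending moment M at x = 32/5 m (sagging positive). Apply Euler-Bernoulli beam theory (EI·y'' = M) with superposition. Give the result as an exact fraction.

M(32/5) = -1381/1875 kN·m

Load 1 — point force P=20 kN at a=16/5 m (b=L-a=24/5):
  M_1 = Pa²(a+3b)(L-x)/L³ - Pa²b/L²  [x>a] = 20·(16/5)²·((16/5)+3·(24/5))·(8-(32/5))/8³ - 20·(16/5)²·(24/5)/8² = -512/125 kN·m
Load 2 — applied couple M₀=12 kN·m at a=4 m (b=L-a=4):
  M_2 = R_Ax - M_A - M₀  [x>a] with R_A=9/4, M_A=3 = (9/4)·(32/5) - 3 - 12 = -3/5 kN·m
Load 3 — uniform load w=-11 kN/m over full span:
  M_3 = wLx/2 - wL²/12 - wx²/2 = (-11)·8·(32/5)/2 - (-11)·8²/12 - (-11)·(32/5)²/2 = 176/75 kN·m
Load 4 — point force P=-14 kN at a=24/5 m (b=L-a=16/5):
  M_4 = Pa²(a+3b)(L-x)/L³ - Pa²b/L²  [x>a] = (-14)·(24/5)²·((24/5)+3·(16/5))·(8-(32/5))/8³ - (-14)·(24/5)²·(16/5)/8² = 1008/625 kN·m
Superposition: M = Σ M_i = -1381/1875 kN·m ≈ -0.736533 kN·m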